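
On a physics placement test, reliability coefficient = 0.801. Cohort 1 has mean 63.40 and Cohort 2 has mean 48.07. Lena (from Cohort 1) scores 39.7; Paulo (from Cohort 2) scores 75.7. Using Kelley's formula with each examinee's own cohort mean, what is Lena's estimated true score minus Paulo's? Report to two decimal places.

-25.79

T̂_Lena = 0.801(39.7) + 0.199(63.40) = 44.4163
T̂_Paulo = 0.801(75.7) + 0.199(48.07) = 70.2016
Difference = 44.4163 − 70.2016 = -25.7853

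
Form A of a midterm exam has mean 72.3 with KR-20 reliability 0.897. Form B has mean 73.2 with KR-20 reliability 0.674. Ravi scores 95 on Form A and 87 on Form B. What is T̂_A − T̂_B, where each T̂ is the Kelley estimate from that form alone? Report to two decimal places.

T̂_A = 0.897(95) + 0.103(72.3) = 92.6619
T̂_B = 0.674(87) + 0.326(73.2) = 82.5012
T̂_A − T̂_B = 10.1607

10.16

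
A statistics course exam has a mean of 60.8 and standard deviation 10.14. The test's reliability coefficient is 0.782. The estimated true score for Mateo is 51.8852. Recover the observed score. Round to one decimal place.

T̂ = ρX + (1 − ρ)μ  ⇒  X = (T̂ − (1 − ρ)μ) / ρ
X = (51.8852 − 0.218 × 60.8) / 0.782 = (51.8852 − 13.2544) / 0.782 = 38.6308 / 0.782 = 49.400

49.4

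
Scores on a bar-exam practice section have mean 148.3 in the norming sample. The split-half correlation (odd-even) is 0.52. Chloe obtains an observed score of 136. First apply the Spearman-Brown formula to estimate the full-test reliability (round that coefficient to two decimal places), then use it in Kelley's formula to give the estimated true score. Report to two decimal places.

139.94

Spearman-Brown: ρ = 2r/(1 + r) = 2(0.52)/(1 + 0.52) = 1.040/1.52 = 0.6842 → 0.68
T̂ = ρX + (1 − ρ)μ
  = 0.68 × 136 + 0.32 × 148.3
  = 92.48 + 47.456
  = 139.936
  ≈ 139.94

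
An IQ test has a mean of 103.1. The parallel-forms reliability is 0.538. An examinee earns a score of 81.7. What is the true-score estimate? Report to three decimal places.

T̂ = 0.538(81.7) + 0.462(103.1) = 43.9546 + 47.6322 = 91.5868 → 91.587

91.587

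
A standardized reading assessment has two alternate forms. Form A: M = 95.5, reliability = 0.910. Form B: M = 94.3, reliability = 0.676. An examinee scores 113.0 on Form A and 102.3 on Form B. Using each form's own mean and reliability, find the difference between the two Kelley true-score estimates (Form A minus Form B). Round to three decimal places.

T̂_A = 0.910(113.0) + 0.090(95.5) = 111.42500
T̂_B = 0.676(102.3) + 0.324(94.3) = 99.70800
T̂_A − T̂_B = 11.71700

11.717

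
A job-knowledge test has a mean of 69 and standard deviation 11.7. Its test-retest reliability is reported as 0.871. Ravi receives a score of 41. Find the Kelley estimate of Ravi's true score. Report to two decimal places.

Kelley's formula gives T̂ = 0.871·41 + 0.129·69 = 35.711 + 8.901 = 44.612.

44.61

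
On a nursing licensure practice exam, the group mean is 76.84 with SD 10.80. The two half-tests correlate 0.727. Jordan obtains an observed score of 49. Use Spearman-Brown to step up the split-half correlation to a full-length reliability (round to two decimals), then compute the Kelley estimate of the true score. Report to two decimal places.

Spearman-Brown: ρ = 2r/(1 + r) = 2(0.727)/(1 + 0.727) = 1.4540/1.727 = 0.8419 → 0.84
T̂ = ρX + (1 − ρ)μ
  = 0.84 × 49 + 0.16 × 76.84
  = 41.16 + 12.2944
  = 53.454
  ≈ 53.45

53.45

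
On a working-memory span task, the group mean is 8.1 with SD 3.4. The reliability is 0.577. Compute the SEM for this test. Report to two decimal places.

SEM = SD · √(1 − ρ) = 3.4 × √0.423 = 3.4 × 0.6504 = 2.211

2.21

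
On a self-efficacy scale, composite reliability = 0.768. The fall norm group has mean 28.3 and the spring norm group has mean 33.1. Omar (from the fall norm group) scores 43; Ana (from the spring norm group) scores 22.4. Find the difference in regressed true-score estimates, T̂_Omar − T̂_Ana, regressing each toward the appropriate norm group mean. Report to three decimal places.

14.707

T̂_Omar = 0.768(43) + 0.232(28.3) = 39.58960
T̂_Ana = 0.768(22.4) + 0.232(33.1) = 24.88240
Difference = 39.58960 − 24.88240 = 14.70720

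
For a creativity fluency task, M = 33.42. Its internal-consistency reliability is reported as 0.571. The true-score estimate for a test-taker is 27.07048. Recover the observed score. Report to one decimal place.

T̂ = ρX + (1 − ρ)μ  ⇒  X = (T̂ − (1 − ρ)μ) / ρ
X = (27.07048 − 0.429 × 33.42) / 0.571 = (27.07048 − 14.33718) / 0.571 = 12.73330 / 0.571 = 22.300

22.3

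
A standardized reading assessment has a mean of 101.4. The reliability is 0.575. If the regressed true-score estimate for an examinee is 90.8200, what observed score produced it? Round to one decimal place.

T̂ = ρX + (1 − ρ)μ  ⇒  X = (T̂ − (1 − ρ)μ) / ρ
X = (90.8200 − 0.425 × 101.4) / 0.575 = (90.8200 − 43.0950) / 0.575 = 47.7250 / 0.575 = 83.000

83.0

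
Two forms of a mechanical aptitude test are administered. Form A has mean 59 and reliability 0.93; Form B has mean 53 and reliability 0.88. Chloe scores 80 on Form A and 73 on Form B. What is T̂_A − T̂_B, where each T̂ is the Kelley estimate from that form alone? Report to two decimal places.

7.93

T̂_A = 0.93(80) + 0.07(59) = 78.5300
T̂_B = 0.88(73) + 0.12(53) = 70.6000
T̂_A − T̂_B = 7.9300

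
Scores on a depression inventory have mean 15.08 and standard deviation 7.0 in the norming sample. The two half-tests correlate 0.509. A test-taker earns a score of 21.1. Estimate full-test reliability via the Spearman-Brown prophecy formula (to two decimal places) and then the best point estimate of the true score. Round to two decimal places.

Spearman-Brown: ρ = 2r/(1 + r) = 2(0.509)/(1 + 0.509) = 1.0180/1.509 = 0.6746 → 0.67
T̂ = ρX + (1 − ρ)μ
  = 0.67 × 21.1 + 0.33 × 15.08
  = 14.137 + 4.9764
  = 19.113
  ≈ 19.11

19.11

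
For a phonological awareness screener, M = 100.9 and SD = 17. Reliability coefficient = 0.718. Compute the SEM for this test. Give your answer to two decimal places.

SEM = SD · √(1 − ρ) = 17 × √0.282 = 17 × 0.5310 = 9.028

9.03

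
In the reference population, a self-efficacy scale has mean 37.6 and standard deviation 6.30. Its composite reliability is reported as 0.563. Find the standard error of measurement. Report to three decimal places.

4.165

SEM = SD · √(1 − ρ) = 6.30 × √0.437 = 6.30 × 0.6611 = 4.1647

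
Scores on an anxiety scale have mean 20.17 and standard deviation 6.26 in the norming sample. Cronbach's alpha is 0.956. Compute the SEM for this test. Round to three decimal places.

SEM = SD · √(1 − ρ) = 6.26 × √0.044 = 6.26 × 0.2098 = 1.3131

1.313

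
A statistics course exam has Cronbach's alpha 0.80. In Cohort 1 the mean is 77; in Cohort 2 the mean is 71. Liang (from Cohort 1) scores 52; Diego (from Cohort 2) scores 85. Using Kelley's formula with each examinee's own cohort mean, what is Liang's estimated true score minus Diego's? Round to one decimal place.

-25.2

T̂_Liang = 0.80(52) + 0.20(77) = 57.000
T̂_Diego = 0.80(85) + 0.20(71) = 82.200
Difference = 57.000 − 82.200 = -25.200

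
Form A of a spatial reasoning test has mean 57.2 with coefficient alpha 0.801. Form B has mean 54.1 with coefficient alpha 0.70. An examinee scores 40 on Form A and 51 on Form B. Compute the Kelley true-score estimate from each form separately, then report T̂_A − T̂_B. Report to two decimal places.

-8.51

T̂_A = 0.801(40) + 0.199(57.2) = 43.4228
T̂_B = 0.70(51) + 0.30(54.1) = 51.9300
T̂_A − T̂_B = -8.5072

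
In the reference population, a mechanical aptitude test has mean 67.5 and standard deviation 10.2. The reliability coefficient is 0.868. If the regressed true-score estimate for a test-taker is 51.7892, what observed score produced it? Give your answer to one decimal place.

49.4

T̂ = ρX + (1 − ρ)μ  ⇒  X = (T̂ − (1 − ρ)μ) / ρ
X = (51.7892 − 0.132 × 67.5) / 0.868 = (51.7892 − 8.9100) / 0.868 = 42.8792 / 0.868 = 49.400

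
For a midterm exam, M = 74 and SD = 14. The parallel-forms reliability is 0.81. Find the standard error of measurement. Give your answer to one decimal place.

SEM = SD · √(1 − ρ) = 14 × √0.19 = 14 × 0.4359 = 6.102

6.1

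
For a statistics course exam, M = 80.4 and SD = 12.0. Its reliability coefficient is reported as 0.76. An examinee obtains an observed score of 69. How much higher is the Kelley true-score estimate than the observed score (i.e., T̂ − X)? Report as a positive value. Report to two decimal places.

T̂ = ρX + (1 − ρ)μ
  = 0.76 × 69 + 0.24 × 80.4
  = 52.44 + 19.296
  = 71.7360
  ≈ 71.736
T̂ − X = 71.736 − 69 = 2.736 → 2.74

2.74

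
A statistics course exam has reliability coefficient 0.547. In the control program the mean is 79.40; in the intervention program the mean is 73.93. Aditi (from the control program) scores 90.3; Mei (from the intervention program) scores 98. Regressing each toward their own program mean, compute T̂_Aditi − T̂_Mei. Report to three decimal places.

-1.734

T̂_Aditi = 0.547(90.3) + 0.453(79.40) = 85.36230
T̂_Mei = 0.547(98) + 0.453(73.93) = 87.09629
Difference = 85.36230 − 87.09629 = -1.73399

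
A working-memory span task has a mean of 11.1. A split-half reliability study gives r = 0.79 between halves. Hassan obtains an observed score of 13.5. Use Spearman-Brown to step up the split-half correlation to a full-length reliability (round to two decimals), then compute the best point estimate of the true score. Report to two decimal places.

13.21

Spearman-Brown: ρ = 2r/(1 + r) = 2(0.79)/(1 + 0.79) = 1.580/1.79 = 0.8827 → 0.88
T̂ = 0.88(13.5) + 0.12(11.1) = 11.880 + 1.332 = 13.212 → 13.21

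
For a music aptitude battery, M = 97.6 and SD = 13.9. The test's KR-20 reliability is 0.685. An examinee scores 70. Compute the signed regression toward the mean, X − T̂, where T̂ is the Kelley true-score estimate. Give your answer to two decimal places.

T̂ = ρX + (1 − ρ)μ
  = 0.685 × 70 + 0.315 × 97.6
  = 47.950 + 30.7440
  = 78.6940
  ≈ 78.694
X − T̂ = 70 − 78.694 = -8.694 → -8.69

-8.69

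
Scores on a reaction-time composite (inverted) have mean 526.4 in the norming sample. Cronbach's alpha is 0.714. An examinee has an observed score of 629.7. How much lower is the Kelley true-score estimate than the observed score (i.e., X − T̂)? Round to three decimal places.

T̂ = 0.714(629.7) + 0.286(526.4) = 449.6058 + 150.5504 = 600.15620 → 600.1562
X − T̂ = 629.7 − 600.1562 = 29.5438 → 29.544

29.544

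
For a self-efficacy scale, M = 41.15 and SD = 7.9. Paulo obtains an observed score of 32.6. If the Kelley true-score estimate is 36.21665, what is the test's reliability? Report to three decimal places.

T̂ = ρX + (1 − ρ)μ  ⇒  T̂ − μ = ρ(X − μ)
ρ = (T̂ − μ)/(X − μ) = (36.21665 − 41.15) / (32.6 − 41.15) = -4.93335 / -8.55 = 0.57700

0.577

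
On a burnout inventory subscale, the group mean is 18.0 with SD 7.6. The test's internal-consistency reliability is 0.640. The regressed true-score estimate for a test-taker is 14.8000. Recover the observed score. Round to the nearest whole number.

T̂ = ρX + (1 − ρ)μ  ⇒  X = (T̂ − (1 − ρ)μ) / ρ
X = (14.8000 − 0.360 × 18.0) / 0.640 = (14.8000 − 6.4800) / 0.640 = 8.3200 / 0.640 = 13.00

13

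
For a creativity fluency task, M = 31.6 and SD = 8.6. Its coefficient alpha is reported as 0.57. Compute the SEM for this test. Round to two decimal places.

SEM = SD · √(1 − ρ) = 8.6 × √0.43 = 8.6 × 0.6557 = 5.639

5.64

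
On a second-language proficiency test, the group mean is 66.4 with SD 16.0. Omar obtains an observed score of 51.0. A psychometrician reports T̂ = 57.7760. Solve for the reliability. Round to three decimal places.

0.560

T̂ = ρX + (1 − ρ)μ  ⇒  T̂ − μ = ρ(X − μ)
ρ = (T̂ − μ)/(X − μ) = (57.7760 − 66.4) / (51.0 − 66.4) = -8.6240 / -15.4 = 0.56000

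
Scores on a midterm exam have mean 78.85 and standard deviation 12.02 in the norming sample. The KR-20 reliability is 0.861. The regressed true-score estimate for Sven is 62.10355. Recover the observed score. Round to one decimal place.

T̂ = ρX + (1 − ρ)μ  ⇒  X = (T̂ − (1 − ρ)μ) / ρ
X = (62.10355 − 0.139 × 78.85) / 0.861 = (62.10355 − 10.96015) / 0.861 = 51.14340 / 0.861 = 59.400

59.4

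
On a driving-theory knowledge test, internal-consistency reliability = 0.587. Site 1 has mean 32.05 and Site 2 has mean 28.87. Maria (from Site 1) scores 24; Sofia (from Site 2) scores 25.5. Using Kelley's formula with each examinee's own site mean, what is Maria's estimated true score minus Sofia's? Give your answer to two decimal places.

T̂_Maria = 0.587(24) + 0.413(32.05) = 27.3246
T̂_Sofia = 0.587(25.5) + 0.413(28.87) = 26.8918
Difference = 27.3246 − 26.8918 = 0.4328

0.43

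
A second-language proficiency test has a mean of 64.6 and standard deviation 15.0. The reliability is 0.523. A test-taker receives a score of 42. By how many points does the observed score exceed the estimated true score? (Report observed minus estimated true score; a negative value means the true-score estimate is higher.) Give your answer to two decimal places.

-10.78

Regress the observed score toward the mean by the unreliability: T̂ = 0.523·42 + 0.477·64.6 = 21.966 + 30.8142 = 52.7802.
X − T̂ = 42 − 52.780 = -10.780 → -10.78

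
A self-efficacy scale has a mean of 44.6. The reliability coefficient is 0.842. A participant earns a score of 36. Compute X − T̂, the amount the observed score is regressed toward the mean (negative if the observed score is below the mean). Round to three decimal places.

Kelley's formula gives T̂ = 0.842·36 + 0.158·44.6 = 30.312 + 7.0468 = 37.35880.
X − T̂ = 36 − 37.3588 = -1.3588 → -1.359

-1.359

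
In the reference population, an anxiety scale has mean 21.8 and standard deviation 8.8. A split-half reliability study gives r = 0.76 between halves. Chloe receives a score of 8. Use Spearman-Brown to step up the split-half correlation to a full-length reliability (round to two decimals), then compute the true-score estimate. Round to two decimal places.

9.93

Spearman-Brown: ρ = 2r/(1 + r) = 2(0.76)/(1 + 0.76) = 1.520/1.76 = 0.8636 → 0.86
Weight the observed score by reliability and the mean by (1 − reliability): T̂ = 0.86·8 + 0.14·21.8 = 6.88 + 3.052 = 9.932.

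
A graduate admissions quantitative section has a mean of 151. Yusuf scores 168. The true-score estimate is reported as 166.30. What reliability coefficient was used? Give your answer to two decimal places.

T̂ = ρX + (1 − ρ)μ  ⇒  T̂ − μ = ρ(X − μ)
ρ = (T̂ − μ)/(X − μ) = (166.30 − 151) / (168 − 151) = 15.30 / 17.0 = 0.9000

0.90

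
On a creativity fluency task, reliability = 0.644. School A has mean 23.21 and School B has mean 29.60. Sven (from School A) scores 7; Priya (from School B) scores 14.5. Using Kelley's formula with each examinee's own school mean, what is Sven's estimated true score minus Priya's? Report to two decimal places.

-7.10

T̂_Sven = 0.644(7) + 0.356(23.21) = 12.7708
T̂_Priya = 0.644(14.5) + 0.356(29.60) = 19.8756
Difference = 12.7708 − 19.8756 = -7.1048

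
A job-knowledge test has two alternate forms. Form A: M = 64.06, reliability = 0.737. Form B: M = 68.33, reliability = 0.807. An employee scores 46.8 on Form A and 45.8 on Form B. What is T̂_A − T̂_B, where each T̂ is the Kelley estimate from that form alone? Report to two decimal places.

1.19

T̂_A = 0.737(46.8) + 0.263(64.06) = 51.3394
T̂_B = 0.807(45.8) + 0.193(68.33) = 50.1483
T̂_A − T̂_B = 1.1911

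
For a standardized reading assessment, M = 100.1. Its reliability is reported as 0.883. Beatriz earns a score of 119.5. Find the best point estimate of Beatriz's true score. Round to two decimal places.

T̂ = 0.883(119.5) + 0.117(100.1) = 105.5185 + 11.7117 = 117.230 → 117.23

117.23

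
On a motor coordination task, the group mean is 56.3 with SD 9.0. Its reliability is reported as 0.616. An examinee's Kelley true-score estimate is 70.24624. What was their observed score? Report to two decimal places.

T̂ = ρX + (1 − ρ)μ  ⇒  X = (T̂ − (1 − ρ)μ) / ρ
X = (70.24624 − 0.384 × 56.3) / 0.616 = (70.24624 − 21.6192) / 0.616 = 48.62704 / 0.616 = 78.9400

78.94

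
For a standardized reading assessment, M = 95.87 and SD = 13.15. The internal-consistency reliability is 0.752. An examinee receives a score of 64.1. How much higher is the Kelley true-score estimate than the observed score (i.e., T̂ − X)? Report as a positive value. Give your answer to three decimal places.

7.879

Weight the observed score by reliability and the mean by (1 − reliability): T̂ = 0.752·64.1 + 0.248·95.87 = 48.2032 + 23.77576 = 71.97896.
T̂ − X = 71.9790 − 64.1 = 7.8790 → 7.879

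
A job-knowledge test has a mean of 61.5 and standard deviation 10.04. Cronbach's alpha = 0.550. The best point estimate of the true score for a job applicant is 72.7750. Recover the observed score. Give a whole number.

82

T̂ = ρX + (1 − ρ)μ  ⇒  X = (T̂ − (1 − ρ)μ) / ρ
X = (72.7750 − 0.450 × 61.5) / 0.550 = (72.7750 − 27.6750) / 0.550 = 45.1000 / 0.550 = 82.00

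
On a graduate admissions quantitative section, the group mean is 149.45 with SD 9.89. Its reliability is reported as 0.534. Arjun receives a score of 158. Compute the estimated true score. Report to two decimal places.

T̂ = 0.534(158) + 0.466(149.45) = 84.372 + 69.64370 = 154.016 → 154.02

154.02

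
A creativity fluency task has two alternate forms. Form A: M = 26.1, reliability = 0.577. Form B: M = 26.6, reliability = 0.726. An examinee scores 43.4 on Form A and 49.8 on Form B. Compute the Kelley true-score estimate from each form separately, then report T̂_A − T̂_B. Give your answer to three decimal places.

T̂_A = 0.577(43.4) + 0.423(26.1) = 36.08210
T̂_B = 0.726(49.8) + 0.274(26.6) = 43.44320
T̂_A − T̂_B = -7.36110

-7.361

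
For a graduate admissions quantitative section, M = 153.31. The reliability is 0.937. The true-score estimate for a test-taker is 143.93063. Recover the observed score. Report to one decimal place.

143.3

T̂ = ρX + (1 − ρ)μ  ⇒  X = (T̂ − (1 − ρ)μ) / ρ
X = (143.93063 − 0.063 × 153.31) / 0.937 = (143.93063 − 9.65853) / 0.937 = 134.27210 / 0.937 = 143.300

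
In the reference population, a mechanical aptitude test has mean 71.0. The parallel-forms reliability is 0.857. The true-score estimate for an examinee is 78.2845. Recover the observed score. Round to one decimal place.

T̂ = ρX + (1 − ρ)μ  ⇒  X = (T̂ − (1 − ρ)μ) / ρ
X = (78.2845 − 0.143 × 71.0) / 0.857 = (78.2845 − 10.1530) / 0.857 = 68.1315 / 0.857 = 79.500

79.5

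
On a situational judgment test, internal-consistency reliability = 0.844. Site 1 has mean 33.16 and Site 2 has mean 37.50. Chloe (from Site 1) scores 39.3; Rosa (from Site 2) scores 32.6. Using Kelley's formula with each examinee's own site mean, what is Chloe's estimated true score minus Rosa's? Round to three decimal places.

T̂_Chloe = 0.844(39.3) + 0.156(33.16) = 38.34216
T̂_Rosa = 0.844(32.6) + 0.156(37.50) = 33.36440
Difference = 38.34216 − 33.36440 = 4.97776

4.978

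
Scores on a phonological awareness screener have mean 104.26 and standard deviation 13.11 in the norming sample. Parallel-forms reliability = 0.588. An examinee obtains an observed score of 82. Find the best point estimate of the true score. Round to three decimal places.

T̂ = 0.588(82) + 0.412(104.26) = 48.216 + 42.95512 = 91.1711 → 91.171

91.171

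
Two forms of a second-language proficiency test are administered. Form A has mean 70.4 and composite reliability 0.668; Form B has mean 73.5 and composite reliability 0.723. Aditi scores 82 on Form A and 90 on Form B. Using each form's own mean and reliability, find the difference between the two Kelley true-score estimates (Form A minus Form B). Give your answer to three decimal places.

T̂_A = 0.668(82) + 0.332(70.4) = 78.14880
T̂_B = 0.723(90) + 0.277(73.5) = 85.42950
T̂_A − T̂_B = -7.28070

-7.281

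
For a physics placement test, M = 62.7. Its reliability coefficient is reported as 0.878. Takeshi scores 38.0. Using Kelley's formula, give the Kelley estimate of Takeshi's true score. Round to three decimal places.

41.013

Weight the observed score by reliability and the mean by (1 − reliability): T̂ = 0.878·38.0 + 0.122·62.7 = 33.3640 + 7.6494 = 41.0134.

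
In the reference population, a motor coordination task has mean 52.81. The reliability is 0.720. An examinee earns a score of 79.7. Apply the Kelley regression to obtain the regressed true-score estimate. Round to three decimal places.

72.171

T̂ = 0.720(79.7) + 0.280(52.81) = 57.3840 + 14.78680 = 72.1708 → 72.171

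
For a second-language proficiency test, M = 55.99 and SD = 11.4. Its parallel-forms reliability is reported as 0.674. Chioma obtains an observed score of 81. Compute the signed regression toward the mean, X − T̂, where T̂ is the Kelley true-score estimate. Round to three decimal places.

T̂ = ρX + (1 − ρ)μ
  = 0.674 × 81 + 0.326 × 55.99
  = 54.594 + 18.25274
  = 72.84674
  ≈ 72.8467
X − T̂ = 81 − 72.8467 = 8.1533 → 8.153

8.153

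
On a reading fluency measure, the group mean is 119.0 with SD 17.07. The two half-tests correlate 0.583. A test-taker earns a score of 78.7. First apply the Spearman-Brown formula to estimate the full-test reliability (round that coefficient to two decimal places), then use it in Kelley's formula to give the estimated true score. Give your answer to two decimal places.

89.18

Spearman-Brown: ρ = 2r/(1 + r) = 2(0.583)/(1 + 0.583) = 1.1660/1.583 = 0.7366 → 0.74
T̂ = ρX + (1 − ρ)μ
  = 0.74 × 78.7 + 0.26 × 119.0
  = 58.238 + 30.940
  = 89.178
  ≈ 89.18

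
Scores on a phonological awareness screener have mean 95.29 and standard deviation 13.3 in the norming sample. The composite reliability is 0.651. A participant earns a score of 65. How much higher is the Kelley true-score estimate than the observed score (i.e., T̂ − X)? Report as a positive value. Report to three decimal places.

10.571

T̂ = ρX + (1 − ρ)μ
  = 0.651 × 65 + 0.349 × 95.29
  = 42.315 + 33.25621
  = 75.57121
  ≈ 75.5712
T̂ − X = 75.5712 − 65 = 10.5712 → 10.571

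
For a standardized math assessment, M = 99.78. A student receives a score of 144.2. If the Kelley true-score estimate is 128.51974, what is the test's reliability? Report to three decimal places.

T̂ = ρX + (1 − ρ)μ  ⇒  T̂ − μ = ρ(X − μ)
ρ = (T̂ − μ)/(X − μ) = (128.51974 − 99.78) / (144.2 − 99.78) = 28.73974 / 44.42 = 0.64700

0.647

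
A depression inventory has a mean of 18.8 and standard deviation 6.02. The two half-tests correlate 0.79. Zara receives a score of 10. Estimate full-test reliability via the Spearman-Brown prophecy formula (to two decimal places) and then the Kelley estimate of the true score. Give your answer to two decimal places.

11.06

Spearman-Brown: ρ = 2r/(1 + r) = 2(0.79)/(1 + 0.79) = 1.580/1.79 = 0.8827 → 0.88
Weight the observed score by reliability and the mean by (1 − reliability): T̂ = 0.88·10 + 0.12·18.8 = 8.80 + 2.256 = 11.056.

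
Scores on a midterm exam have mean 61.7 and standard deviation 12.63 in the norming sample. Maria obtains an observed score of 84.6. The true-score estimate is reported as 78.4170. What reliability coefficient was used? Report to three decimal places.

0.730

T̂ = ρX + (1 − ρ)μ  ⇒  T̂ − μ = ρ(X − μ)
ρ = (T̂ − μ)/(X − μ) = (78.4170 − 61.7) / (84.6 − 61.7) = 16.7170 / 22.9 = 0.73000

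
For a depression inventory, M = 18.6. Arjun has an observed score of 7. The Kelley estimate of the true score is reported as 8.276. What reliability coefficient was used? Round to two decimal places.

T̂ = ρX + (1 − ρ)μ  ⇒  T̂ − μ = ρ(X − μ)
ρ = (T̂ − μ)/(X − μ) = (8.276 − 18.6) / (7 − 18.6) = -10.324 / -11.6 = 0.8900

0.89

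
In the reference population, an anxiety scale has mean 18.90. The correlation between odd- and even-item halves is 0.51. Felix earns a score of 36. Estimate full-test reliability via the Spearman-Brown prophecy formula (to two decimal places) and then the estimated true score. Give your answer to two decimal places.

30.53

Spearman-Brown: ρ = 2r/(1 + r) = 2(0.51)/(1 + 0.51) = 1.020/1.51 = 0.6755 → 0.68
T̂ = ρX + (1 − ρ)μ
  = 0.68 × 36 + 0.32 × 18.90
  = 24.48 + 6.0480
  = 30.528
  ≈ 30.53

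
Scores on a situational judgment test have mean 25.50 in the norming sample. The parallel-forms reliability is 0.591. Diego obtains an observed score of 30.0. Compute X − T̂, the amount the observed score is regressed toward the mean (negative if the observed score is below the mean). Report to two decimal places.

1.84

T̂ = ρX + (1 − ρ)μ
  = 0.591 × 30.0 + 0.409 × 25.50
  = 17.7300 + 10.42950
  = 28.1595
  ≈ 28.160
X − T̂ = 30.0 − 28.160 = 1.840 → 1.84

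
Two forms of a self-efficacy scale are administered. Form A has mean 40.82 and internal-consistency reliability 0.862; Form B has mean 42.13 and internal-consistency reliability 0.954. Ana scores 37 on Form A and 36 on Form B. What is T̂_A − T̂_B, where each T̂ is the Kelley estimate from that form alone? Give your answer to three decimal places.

T̂_A = 0.862(37) + 0.138(40.82) = 37.52716
T̂_B = 0.954(36) + 0.046(42.13) = 36.28198
T̂_A − T̂_B = 1.24518

1.245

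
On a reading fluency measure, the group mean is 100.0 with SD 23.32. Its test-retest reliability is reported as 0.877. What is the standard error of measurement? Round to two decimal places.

8.18

SEM = SD · √(1 − ρ) = 23.32 × √0.123 = 23.32 × 0.3507 = 8.179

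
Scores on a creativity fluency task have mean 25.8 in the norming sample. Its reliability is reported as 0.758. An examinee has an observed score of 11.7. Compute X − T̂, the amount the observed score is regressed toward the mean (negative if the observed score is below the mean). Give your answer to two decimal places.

-3.41

T̂ = ρX + (1 − ρ)μ
  = 0.758 × 11.7 + 0.242 × 25.8
  = 8.8686 + 6.2436
  = 15.1122
  ≈ 15.112
X − T̂ = 11.7 − 15.112 = -3.412 → -3.41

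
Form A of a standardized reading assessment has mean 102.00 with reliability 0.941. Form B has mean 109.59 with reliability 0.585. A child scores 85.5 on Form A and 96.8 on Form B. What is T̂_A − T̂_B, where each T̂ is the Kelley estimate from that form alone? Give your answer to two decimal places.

T̂_A = 0.941(85.5) + 0.059(102.00) = 86.4735
T̂_B = 0.585(96.8) + 0.415(109.59) = 102.1078
T̂_A − T̂_B = -15.6343

-15.63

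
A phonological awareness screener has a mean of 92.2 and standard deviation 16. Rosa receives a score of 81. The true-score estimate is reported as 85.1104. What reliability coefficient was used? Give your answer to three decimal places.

T̂ = ρX + (1 − ρ)μ  ⇒  T̂ − μ = ρ(X − μ)
ρ = (T̂ − μ)/(X − μ) = (85.1104 − 92.2) / (81 − 92.2) = -7.0896 / -11.2 = 0.63300

0.633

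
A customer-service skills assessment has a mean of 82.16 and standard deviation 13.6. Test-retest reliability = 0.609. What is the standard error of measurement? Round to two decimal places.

8.50

SEM = SD · √(1 − ρ) = 13.6 × √0.391 = 13.6 × 0.6253 = 8.504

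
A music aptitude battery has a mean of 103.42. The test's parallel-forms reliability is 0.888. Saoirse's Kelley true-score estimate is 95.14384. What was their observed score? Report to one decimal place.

T̂ = ρX + (1 − ρ)μ  ⇒  X = (T̂ − (1 − ρ)μ) / ρ
X = (95.14384 − 0.112 × 103.42) / 0.888 = (95.14384 − 11.58304) / 0.888 = 83.56080 / 0.888 = 94.100

94.1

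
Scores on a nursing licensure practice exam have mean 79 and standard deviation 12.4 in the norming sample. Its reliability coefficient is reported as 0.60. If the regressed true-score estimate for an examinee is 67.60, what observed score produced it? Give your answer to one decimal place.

60.0

T̂ = ρX + (1 − ρ)μ  ⇒  X = (T̂ − (1 − ρ)μ) / ρ
X = (67.60 − 0.40 × 79) / 0.60 = (67.60 − 31.60) / 0.60 = 36.00 / 0.60 = 60.000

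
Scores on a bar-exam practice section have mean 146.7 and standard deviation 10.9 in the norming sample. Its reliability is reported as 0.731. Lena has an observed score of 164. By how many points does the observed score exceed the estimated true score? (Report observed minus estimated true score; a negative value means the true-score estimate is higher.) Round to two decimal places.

4.65

Weight the observed score by reliability and the mean by (1 − reliability): T̂ = 0.731·164 + 0.269·146.7 = 119.884 + 39.4623 = 159.3463.
X − T̂ = 164 − 159.346 = 4.654 → 4.65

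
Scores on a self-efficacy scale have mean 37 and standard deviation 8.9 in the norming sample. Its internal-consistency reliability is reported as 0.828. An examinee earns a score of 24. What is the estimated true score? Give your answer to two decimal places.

T̂ = ρX + (1 − ρ)μ
  = 0.828 × 24 + 0.172 × 37
  = 19.872 + 6.364
  = 26.236
  ≈ 26.24

26.24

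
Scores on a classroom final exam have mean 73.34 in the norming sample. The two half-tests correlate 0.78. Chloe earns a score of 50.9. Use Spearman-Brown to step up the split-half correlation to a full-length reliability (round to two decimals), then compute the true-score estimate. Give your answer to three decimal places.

Spearman-Brown: ρ = 2r/(1 + r) = 2(0.78)/(1 + 0.78) = 1.560/1.78 = 0.8764 → 0.88
Regress the observed score toward the mean by the unreliability: T̂ = 0.88·50.9 + 0.12·73.34 = 44.792 + 8.8008 = 53.5928.

53.593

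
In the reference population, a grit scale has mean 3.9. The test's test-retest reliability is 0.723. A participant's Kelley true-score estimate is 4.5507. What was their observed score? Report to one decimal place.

T̂ = ρX + (1 − ρ)μ  ⇒  X = (T̂ − (1 − ρ)μ) / ρ
X = (4.5507 − 0.277 × 3.9) / 0.723 = (4.5507 − 1.0803) / 0.723 = 3.4704 / 0.723 = 4.800

4.8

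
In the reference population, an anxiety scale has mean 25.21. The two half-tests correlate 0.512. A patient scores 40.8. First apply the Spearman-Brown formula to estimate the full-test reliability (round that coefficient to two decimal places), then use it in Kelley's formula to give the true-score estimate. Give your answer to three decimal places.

35.811

Spearman-Brown: ρ = 2r/(1 + r) = 2(0.512)/(1 + 0.512) = 1.0240/1.512 = 0.6772 → 0.68
Regress the observed score toward the mean by the unreliability: T̂ = 0.68·40.8 + 0.32·25.21 = 27.744 + 8.0672 = 35.8112.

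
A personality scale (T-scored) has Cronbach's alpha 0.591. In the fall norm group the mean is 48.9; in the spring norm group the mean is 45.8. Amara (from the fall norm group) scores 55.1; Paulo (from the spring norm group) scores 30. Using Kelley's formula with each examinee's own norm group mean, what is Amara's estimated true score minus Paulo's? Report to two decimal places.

16.10

T̂_Amara = 0.591(55.1) + 0.409(48.9) = 52.5642
T̂_Paulo = 0.591(30) + 0.409(45.8) = 36.4622
Difference = 52.5642 − 36.4622 = 16.1020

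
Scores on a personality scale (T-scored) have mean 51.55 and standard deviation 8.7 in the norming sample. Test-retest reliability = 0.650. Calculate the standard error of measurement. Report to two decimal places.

5.15

SEM = SD · √(1 − ρ) = 8.7 × √0.350 = 8.7 × 0.5916 = 5.147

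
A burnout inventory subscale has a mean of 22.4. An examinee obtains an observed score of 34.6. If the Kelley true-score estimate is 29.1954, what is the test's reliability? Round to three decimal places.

0.557

T̂ = ρX + (1 − ρ)μ  ⇒  T̂ − μ = ρ(X − μ)
ρ = (T̂ − μ)/(X − μ) = (29.1954 − 22.4) / (34.6 − 22.4) = 6.7954 / 12.2 = 0.55700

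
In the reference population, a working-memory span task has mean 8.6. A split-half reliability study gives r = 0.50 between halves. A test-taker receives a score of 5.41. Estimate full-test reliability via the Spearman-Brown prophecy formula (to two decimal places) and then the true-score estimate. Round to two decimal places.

Spearman-Brown: ρ = 2r/(1 + r) = 2(0.50)/(1 + 0.50) = 1.000/1.50 = 0.6667 → 0.67
T̂ = 0.67(5.41) + 0.33(8.6) = 3.6247 + 2.838 = 6.463 → 6.46

6.46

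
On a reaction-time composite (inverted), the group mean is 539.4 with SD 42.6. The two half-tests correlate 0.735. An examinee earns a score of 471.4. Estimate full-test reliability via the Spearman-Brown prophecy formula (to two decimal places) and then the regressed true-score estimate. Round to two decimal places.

481.60

Spearman-Brown: ρ = 2r/(1 + r) = 2(0.735)/(1 + 0.735) = 1.4700/1.735 = 0.8473 → 0.85
T̂ = 0.85(471.4) + 0.15(539.4) = 400.690 + 80.910 = 481.600 → 481.60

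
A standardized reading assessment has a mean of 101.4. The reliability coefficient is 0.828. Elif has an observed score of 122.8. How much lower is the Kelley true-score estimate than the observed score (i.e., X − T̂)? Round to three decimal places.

3.681

T̂ = ρX + (1 − ρ)μ
  = 0.828 × 122.8 + 0.172 × 101.4
  = 101.6784 + 17.4408
  = 119.11920
  ≈ 119.1192
X − T̂ = 122.8 − 119.1192 = 3.6808 → 3.681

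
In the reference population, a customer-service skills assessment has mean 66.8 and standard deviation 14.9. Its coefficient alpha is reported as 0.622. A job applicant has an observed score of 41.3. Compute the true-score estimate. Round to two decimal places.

T̂ = ρX + (1 − ρ)μ
  = 0.622 × 41.3 + 0.378 × 66.8
  = 25.6886 + 25.2504
  = 50.939
  ≈ 50.94

50.94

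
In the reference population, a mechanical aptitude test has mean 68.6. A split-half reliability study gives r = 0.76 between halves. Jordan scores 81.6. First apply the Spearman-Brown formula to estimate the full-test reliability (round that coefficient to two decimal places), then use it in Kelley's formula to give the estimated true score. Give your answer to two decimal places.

Spearman-Brown: ρ = 2r/(1 + r) = 2(0.76)/(1 + 0.76) = 1.520/1.76 = 0.8636 → 0.86
T̂ = ρX + (1 − ρ)μ
  = 0.86 × 81.6 + 0.14 × 68.6
  = 70.176 + 9.604
  = 79.780
  ≈ 79.78

79.78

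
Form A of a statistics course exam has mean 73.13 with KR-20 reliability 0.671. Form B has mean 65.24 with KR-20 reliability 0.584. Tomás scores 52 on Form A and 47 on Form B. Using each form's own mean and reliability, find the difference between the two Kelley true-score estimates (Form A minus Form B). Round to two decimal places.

T̂_A = 0.671(52) + 0.329(73.13) = 58.9518
T̂_B = 0.584(47) + 0.416(65.24) = 54.5878
T̂_A − T̂_B = 4.3639

4.36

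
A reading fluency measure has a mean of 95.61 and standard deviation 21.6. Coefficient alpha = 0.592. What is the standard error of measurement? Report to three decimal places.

13.797

SEM = SD · √(1 − ρ) = 21.6 × √0.408 = 21.6 × 0.6387 = 13.7970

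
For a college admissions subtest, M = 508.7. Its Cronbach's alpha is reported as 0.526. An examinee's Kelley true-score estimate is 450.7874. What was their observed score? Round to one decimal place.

T̂ = ρX + (1 − ρ)μ  ⇒  X = (T̂ − (1 − ρ)μ) / ρ
X = (450.7874 − 0.474 × 508.7) / 0.526 = (450.7874 − 241.1238) / 0.526 = 209.6636 / 0.526 = 398.600

398.6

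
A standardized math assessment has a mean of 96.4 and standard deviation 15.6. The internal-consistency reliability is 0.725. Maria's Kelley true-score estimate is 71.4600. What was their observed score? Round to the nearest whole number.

62

T̂ = ρX + (1 − ρ)μ  ⇒  X = (T̂ − (1 − ρ)μ) / ρ
X = (71.4600 − 0.275 × 96.4) / 0.725 = (71.4600 − 26.5100) / 0.725 = 44.9500 / 0.725 = 62.00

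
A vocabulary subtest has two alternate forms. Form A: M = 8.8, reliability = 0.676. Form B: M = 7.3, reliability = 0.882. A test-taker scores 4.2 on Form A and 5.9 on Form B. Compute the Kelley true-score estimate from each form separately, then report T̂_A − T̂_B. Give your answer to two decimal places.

T̂_A = 0.676(4.2) + 0.324(8.8) = 5.6904
T̂_B = 0.882(5.9) + 0.118(7.3) = 6.0652
T̂_A − T̂_B = -0.3748

-0.37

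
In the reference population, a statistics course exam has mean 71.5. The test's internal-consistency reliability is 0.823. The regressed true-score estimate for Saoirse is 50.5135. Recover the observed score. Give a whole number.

46

T̂ = ρX + (1 − ρ)μ  ⇒  X = (T̂ − (1 − ρ)μ) / ρ
X = (50.5135 − 0.177 × 71.5) / 0.823 = (50.5135 − 12.6555) / 0.823 = 37.8580 / 0.823 = 46.00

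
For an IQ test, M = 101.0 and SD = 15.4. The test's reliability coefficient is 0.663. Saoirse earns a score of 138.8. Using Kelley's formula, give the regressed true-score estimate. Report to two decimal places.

126.06

T̂ = 0.663(138.8) + 0.337(101.0) = 92.0244 + 34.0370 = 126.061 → 126.06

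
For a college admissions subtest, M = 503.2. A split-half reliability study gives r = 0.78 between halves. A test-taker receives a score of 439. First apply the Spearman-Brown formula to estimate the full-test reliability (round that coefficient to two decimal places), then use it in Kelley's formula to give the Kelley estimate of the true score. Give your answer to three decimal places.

446.704

Spearman-Brown: ρ = 2r/(1 + r) = 2(0.78)/(1 + 0.78) = 1.560/1.78 = 0.8764 → 0.88
T̂ = 0.88(439) + 0.12(503.2) = 386.32 + 60.384 = 446.7040 → 446.704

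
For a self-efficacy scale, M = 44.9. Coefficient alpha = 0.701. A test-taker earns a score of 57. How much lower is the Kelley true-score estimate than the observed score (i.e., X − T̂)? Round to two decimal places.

3.62

T̂ = ρX + (1 − ρ)μ
  = 0.701 × 57 + 0.299 × 44.9
  = 39.957 + 13.4251
  = 53.3821
  ≈ 53.382
X − T̂ = 57 − 53.382 = 3.618 → 3.62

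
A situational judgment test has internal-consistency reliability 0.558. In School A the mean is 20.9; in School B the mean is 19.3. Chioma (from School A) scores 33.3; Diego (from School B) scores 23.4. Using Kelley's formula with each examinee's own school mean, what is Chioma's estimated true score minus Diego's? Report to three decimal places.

6.231

T̂_Chioma = 0.558(33.3) + 0.442(20.9) = 27.81920
T̂_Diego = 0.558(23.4) + 0.442(19.3) = 21.58780
Difference = 27.81920 − 21.58780 = 6.23140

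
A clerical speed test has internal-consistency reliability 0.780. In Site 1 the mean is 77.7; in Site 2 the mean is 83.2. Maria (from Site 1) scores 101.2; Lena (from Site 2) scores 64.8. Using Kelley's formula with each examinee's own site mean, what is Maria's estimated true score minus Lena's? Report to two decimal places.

T̂_Maria = 0.780(101.2) + 0.220(77.7) = 96.0300
T̂_Lena = 0.780(64.8) + 0.220(83.2) = 68.8480
Difference = 96.0300 − 68.8480 = 27.1820

27.18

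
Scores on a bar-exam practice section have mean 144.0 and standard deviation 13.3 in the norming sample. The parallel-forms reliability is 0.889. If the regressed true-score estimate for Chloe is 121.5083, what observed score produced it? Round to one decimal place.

118.7

T̂ = ρX + (1 − ρ)μ  ⇒  X = (T̂ − (1 − ρ)μ) / ρ
X = (121.5083 − 0.111 × 144.0) / 0.889 = (121.5083 − 15.9840) / 0.889 = 105.5243 / 0.889 = 118.700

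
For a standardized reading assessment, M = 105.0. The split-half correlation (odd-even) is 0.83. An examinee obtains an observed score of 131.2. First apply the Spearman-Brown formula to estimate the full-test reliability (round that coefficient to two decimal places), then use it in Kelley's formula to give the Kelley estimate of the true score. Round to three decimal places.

Spearman-Brown: ρ = 2r/(1 + r) = 2(0.83)/(1 + 0.83) = 1.660/1.83 = 0.9071 → 0.91
T̂ = ρX + (1 − ρ)μ
  = 0.91 × 131.2 + 0.09 × 105.0
  = 119.392 + 9.450
  = 128.8420
  ≈ 128.842

128.842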